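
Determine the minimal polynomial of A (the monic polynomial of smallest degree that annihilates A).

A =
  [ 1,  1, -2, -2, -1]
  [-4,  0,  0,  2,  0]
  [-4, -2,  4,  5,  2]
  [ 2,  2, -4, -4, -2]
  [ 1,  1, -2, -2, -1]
x^2

The characteristic polynomial is χ_A(x) = x^5, so the eigenvalues are known. The minimal polynomial is
  m_A(x) = Π_λ (x − λ)^{k_λ}
where k_λ is the size of the *largest* Jordan block for λ (equivalently, the smallest k with (A − λI)^k v = 0 for every generalised eigenvector v of λ).

  λ = 0: largest Jordan block has size 2, contributing (x − 0)^2

So m_A(x) = x^2 = x^2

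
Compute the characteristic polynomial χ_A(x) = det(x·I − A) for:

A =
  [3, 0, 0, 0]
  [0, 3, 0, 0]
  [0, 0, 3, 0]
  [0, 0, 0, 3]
x^4 - 12*x^3 + 54*x^2 - 108*x + 81

Expanding det(x·I − A) (e.g. by cofactor expansion or by noting that A is similar to its Jordan form J, which has the same characteristic polynomial as A) gives
  χ_A(x) = x^4 - 12*x^3 + 54*x^2 - 108*x + 81
which factors as (x - 3)^4. The eigenvalues (with algebraic multiplicities) are λ = 3 with multiplicity 4.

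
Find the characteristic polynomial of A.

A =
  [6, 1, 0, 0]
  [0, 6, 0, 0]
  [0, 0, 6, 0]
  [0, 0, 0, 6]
x^4 - 24*x^3 + 216*x^2 - 864*x + 1296

Expanding det(x·I − A) (e.g. by cofactor expansion or by noting that A is similar to its Jordan form J, which has the same characteristic polynomial as A) gives
  χ_A(x) = x^4 - 24*x^3 + 216*x^2 - 864*x + 1296
which factors as (x - 6)^4. The eigenvalues (with algebraic multiplicities) are λ = 6 with multiplicity 4.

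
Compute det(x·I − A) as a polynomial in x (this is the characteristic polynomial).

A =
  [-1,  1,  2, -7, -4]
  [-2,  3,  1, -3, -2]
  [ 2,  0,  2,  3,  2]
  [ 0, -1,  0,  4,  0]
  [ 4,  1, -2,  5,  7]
x^5 - 15*x^4 + 90*x^3 - 270*x^2 + 405*x - 243

Expanding det(x·I − A) (e.g. by cofactor expansion or by noting that A is similar to its Jordan form J, which has the same characteristic polynomial as A) gives
  χ_A(x) = x^5 - 15*x^4 + 90*x^3 - 270*x^2 + 405*x - 243
which factors as (x - 3)^5. The eigenvalues (with algebraic multiplicities) are λ = 3 with multiplicity 5.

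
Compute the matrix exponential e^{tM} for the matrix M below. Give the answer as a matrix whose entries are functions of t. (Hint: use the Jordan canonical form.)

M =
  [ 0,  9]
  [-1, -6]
e^{tM} =
  [3*t*exp(-3*t) + exp(-3*t), 9*t*exp(-3*t)]
  [-t*exp(-3*t), -3*t*exp(-3*t) + exp(-3*t)]

Strategy: write M = P · J · P⁻¹ where J is a Jordan canonical form, so e^{tM} = P · e^{tJ} · P⁻¹, and e^{tJ} can be computed block-by-block.

M has Jordan form
J =
  [-3,  1]
  [ 0, -3]
(up to reordering of blocks).

Per-block formulas:
  For a 2×2 Jordan block J_2(-3): exp(t · J_2(-3)) = e^(-3t)·(I + t·N), where N is the 2×2 nilpotent shift.

After assembling e^{tJ} and conjugating by P, we get:

e^{tM} =
  [3*t*exp(-3*t) + exp(-3*t), 9*t*exp(-3*t)]
  [-t*exp(-3*t), -3*t*exp(-3*t) + exp(-3*t)]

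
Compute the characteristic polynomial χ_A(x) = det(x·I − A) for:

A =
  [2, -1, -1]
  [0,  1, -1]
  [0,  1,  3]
x^3 - 6*x^2 + 12*x - 8

Expanding det(x·I − A) (e.g. by cofactor expansion or by noting that A is similar to its Jordan form J, which has the same characteristic polynomial as A) gives
  χ_A(x) = x^3 - 6*x^2 + 12*x - 8
which factors as (x - 2)^3. The eigenvalues (with algebraic multiplicities) are λ = 2 with multiplicity 3.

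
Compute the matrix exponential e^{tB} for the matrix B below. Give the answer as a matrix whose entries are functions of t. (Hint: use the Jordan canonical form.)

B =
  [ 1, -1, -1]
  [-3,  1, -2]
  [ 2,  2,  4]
e^{tB} =
  [t^2*exp(2*t) - t*exp(2*t) + exp(2*t), -t*exp(2*t), t^2*exp(2*t)/2 - t*exp(2*t)]
  [t^2*exp(2*t) - 3*t*exp(2*t), -t*exp(2*t) + exp(2*t), t^2*exp(2*t)/2 - 2*t*exp(2*t)]
  [-2*t^2*exp(2*t) + 2*t*exp(2*t), 2*t*exp(2*t), -t^2*exp(2*t) + 2*t*exp(2*t) + exp(2*t)]

Strategy: write B = P · J · P⁻¹ where J is a Jordan canonical form, so e^{tB} = P · e^{tJ} · P⁻¹, and e^{tJ} can be computed block-by-block.

B has Jordan form
J =
  [2, 1, 0]
  [0, 2, 1]
  [0, 0, 2]
(up to reordering of blocks).

Per-block formulas:
  For a 3×3 Jordan block J_3(2): exp(t · J_3(2)) = e^(2t)·(I + t·N + (t^2/2)·N^2), where N is the 3×3 nilpotent shift.

After assembling e^{tJ} and conjugating by P, we get:

e^{tB} =
  [t^2*exp(2*t) - t*exp(2*t) + exp(2*t), -t*exp(2*t), t^2*exp(2*t)/2 - t*exp(2*t)]
  [t^2*exp(2*t) - 3*t*exp(2*t), -t*exp(2*t) + exp(2*t), t^2*exp(2*t)/2 - 2*t*exp(2*t)]
  [-2*t^2*exp(2*t) + 2*t*exp(2*t), 2*t*exp(2*t), -t^2*exp(2*t) + 2*t*exp(2*t) + exp(2*t)]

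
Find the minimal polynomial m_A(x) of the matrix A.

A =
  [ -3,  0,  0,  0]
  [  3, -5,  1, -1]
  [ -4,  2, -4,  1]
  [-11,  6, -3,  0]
x^3 + 9*x^2 + 27*x + 27

The characteristic polynomial is χ_A(x) = (x + 3)^4, so the eigenvalues are known. The minimal polynomial is
  m_A(x) = Π_λ (x − λ)^{k_λ}
where k_λ is the size of the *largest* Jordan block for λ (equivalently, the smallest k with (A − λI)^k v = 0 for every generalised eigenvector v of λ).

  λ = -3: largest Jordan block has size 3, contributing (x + 3)^3

So m_A(x) = (x + 3)^3 = x^3 + 9*x^2 + 27*x + 27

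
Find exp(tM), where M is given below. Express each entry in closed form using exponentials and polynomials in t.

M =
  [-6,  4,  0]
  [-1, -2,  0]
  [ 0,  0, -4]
e^{tM} =
  [-2*t*exp(-4*t) + exp(-4*t), 4*t*exp(-4*t), 0]
  [-t*exp(-4*t), 2*t*exp(-4*t) + exp(-4*t), 0]
  [0, 0, exp(-4*t)]

Strategy: write M = P · J · P⁻¹ where J is a Jordan canonical form, so e^{tM} = P · e^{tJ} · P⁻¹, and e^{tJ} can be computed block-by-block.

M has Jordan form
J =
  [-4,  1,  0]
  [ 0, -4,  0]
  [ 0,  0, -4]
(up to reordering of blocks).

Per-block formulas:
  For a 1×1 block at λ = -4: exp(t · [-4]) = [e^(-4t)].
  For a 2×2 Jordan block J_2(-4): exp(t · J_2(-4)) = e^(-4t)·(I + t·N), where N is the 2×2 nilpotent shift.

After assembling e^{tJ} and conjugating by P, we get:

e^{tM} =
  [-2*t*exp(-4*t) + exp(-4*t), 4*t*exp(-4*t), 0]
  [-t*exp(-4*t), 2*t*exp(-4*t) + exp(-4*t), 0]
  [0, 0, exp(-4*t)]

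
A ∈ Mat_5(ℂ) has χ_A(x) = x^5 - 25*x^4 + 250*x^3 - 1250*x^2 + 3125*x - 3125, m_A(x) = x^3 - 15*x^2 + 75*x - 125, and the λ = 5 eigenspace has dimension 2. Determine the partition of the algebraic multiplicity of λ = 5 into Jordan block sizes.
Block sizes for λ = 5: [3, 2]

Step 1 — from the characteristic polynomial, algebraic multiplicity of λ = 5 is 5. From dim ker(A − (5)·I) = 2, there are exactly 2 Jordan blocks for λ = 5.
Step 2 — from the minimal polynomial, the factor (x − 5)^3 tells us the largest block for λ = 5 has size 3.
Step 3 — with total size 5, 2 blocks, and largest block 3, the block sizes (in nonincreasing order) are [3, 2].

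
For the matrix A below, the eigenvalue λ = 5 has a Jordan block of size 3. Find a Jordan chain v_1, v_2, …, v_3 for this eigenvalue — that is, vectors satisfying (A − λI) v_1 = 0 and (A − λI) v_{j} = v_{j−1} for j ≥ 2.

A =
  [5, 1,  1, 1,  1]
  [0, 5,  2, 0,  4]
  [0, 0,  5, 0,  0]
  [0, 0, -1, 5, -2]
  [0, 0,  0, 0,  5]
A Jordan chain for λ = 5 of length 3:
v_1 = (1, 0, 0, 0, 0)ᵀ
v_2 = (1, 2, 0, -1, 0)ᵀ
v_3 = (0, 0, 1, 0, 0)ᵀ

Let N = A − (5)·I. We want v_3 with N^3 v_3 = 0 but N^2 v_3 ≠ 0; then v_{j-1} := N · v_j for j = 3, …, 2.

Pick v_3 = (0, 0, 1, 0, 0)ᵀ.
Then v_2 = N · v_3 = (1, 2, 0, -1, 0)ᵀ.
Then v_1 = N · v_2 = (1, 0, 0, 0, 0)ᵀ.

Sanity check: (A − (5)·I) v_1 = (0, 0, 0, 0, 0)ᵀ = 0. ✓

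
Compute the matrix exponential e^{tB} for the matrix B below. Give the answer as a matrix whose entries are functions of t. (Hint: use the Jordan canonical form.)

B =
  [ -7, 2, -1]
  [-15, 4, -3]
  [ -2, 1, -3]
e^{tB} =
  [-3*t^2*exp(-2*t)/2 - 5*t*exp(-2*t) + exp(-2*t), t^2*exp(-2*t)/2 + 2*t*exp(-2*t), -t*exp(-2*t)]
  [-9*t^2*exp(-2*t)/2 - 15*t*exp(-2*t), 3*t^2*exp(-2*t)/2 + 6*t*exp(-2*t) + exp(-2*t), -3*t*exp(-2*t)]
  [-3*t^2*exp(-2*t)/2 - 2*t*exp(-2*t), t^2*exp(-2*t)/2 + t*exp(-2*t), -t*exp(-2*t) + exp(-2*t)]

Strategy: write B = P · J · P⁻¹ where J is a Jordan canonical form, so e^{tB} = P · e^{tJ} · P⁻¹, and e^{tJ} can be computed block-by-block.

B has Jordan form
J =
  [-2,  1,  0]
  [ 0, -2,  1]
  [ 0,  0, -2]
(up to reordering of blocks).

Per-block formulas:
  For a 3×3 Jordan block J_3(-2): exp(t · J_3(-2)) = e^(-2t)·(I + t·N + (t^2/2)·N^2), where N is the 3×3 nilpotent shift.

After assembling e^{tJ} and conjugating by P, we get:

e^{tB} =
  [-3*t^2*exp(-2*t)/2 - 5*t*exp(-2*t) + exp(-2*t), t^2*exp(-2*t)/2 + 2*t*exp(-2*t), -t*exp(-2*t)]
  [-9*t^2*exp(-2*t)/2 - 15*t*exp(-2*t), 3*t^2*exp(-2*t)/2 + 6*t*exp(-2*t) + exp(-2*t), -3*t*exp(-2*t)]
  [-3*t^2*exp(-2*t)/2 - 2*t*exp(-2*t), t^2*exp(-2*t)/2 + t*exp(-2*t), -t*exp(-2*t) + exp(-2*t)]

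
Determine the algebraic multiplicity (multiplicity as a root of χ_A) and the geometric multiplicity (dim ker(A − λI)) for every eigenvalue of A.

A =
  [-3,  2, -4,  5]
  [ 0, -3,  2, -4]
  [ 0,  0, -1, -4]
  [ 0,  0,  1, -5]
λ = -3: alg = 4, geom = 2

Step 1 — factor the characteristic polynomial to read off the algebraic multiplicities:
  χ_A(x) = (x + 3)^4

Step 2 — compute geometric multiplicities via the rank-nullity identity g(λ) = n − rank(A − λI):
  rank(A − (-3)·I) = 2, so dim ker(A − (-3)·I) = n − 2 = 2

Summary:
  λ = -3: algebraic multiplicity = 4, geometric multiplicity = 2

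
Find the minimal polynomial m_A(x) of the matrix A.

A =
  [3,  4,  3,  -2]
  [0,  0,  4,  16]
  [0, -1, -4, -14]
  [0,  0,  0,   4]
x^4 - 3*x^3 - 12*x^2 + 20*x + 48

The characteristic polynomial is χ_A(x) = (x - 4)*(x - 3)*(x + 2)^2, so the eigenvalues are known. The minimal polynomial is
  m_A(x) = Π_λ (x − λ)^{k_λ}
where k_λ is the size of the *largest* Jordan block for λ (equivalently, the smallest k with (A − λI)^k v = 0 for every generalised eigenvector v of λ).

  λ = -2: largest Jordan block has size 2, contributing (x + 2)^2
  λ = 3: largest Jordan block has size 1, contributing (x − 3)
  λ = 4: largest Jordan block has size 1, contributing (x − 4)

So m_A(x) = (x - 4)*(x - 3)*(x + 2)^2 = x^4 - 3*x^3 - 12*x^2 + 20*x + 48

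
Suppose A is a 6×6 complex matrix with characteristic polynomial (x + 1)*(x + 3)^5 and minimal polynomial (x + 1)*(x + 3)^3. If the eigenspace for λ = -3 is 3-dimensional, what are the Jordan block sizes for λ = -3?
Block sizes for λ = -3: [3, 1, 1]

Step 1 — from the characteristic polynomial, algebraic multiplicity of λ = -3 is 5. From dim ker(A − (-3)·I) = 3, there are exactly 3 Jordan blocks for λ = -3.
Step 2 — from the minimal polynomial, the factor (x + 3)^3 tells us the largest block for λ = -3 has size 3.
Step 3 — with total size 5, 3 blocks, and largest block 3, the block sizes (in nonincreasing order) are [3, 1, 1].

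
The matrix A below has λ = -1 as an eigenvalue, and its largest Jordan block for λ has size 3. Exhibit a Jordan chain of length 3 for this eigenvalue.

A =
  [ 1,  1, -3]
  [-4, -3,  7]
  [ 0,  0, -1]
A Jordan chain for λ = -1 of length 3:
v_1 = (1, -2, 0)ᵀ
v_2 = (-3, 7, 0)ᵀ
v_3 = (0, 0, 1)ᵀ

Let N = A − (-1)·I. We want v_3 with N^3 v_3 = 0 but N^2 v_3 ≠ 0; then v_{j-1} := N · v_j for j = 3, …, 2.

Pick v_3 = (0, 0, 1)ᵀ.
Then v_2 = N · v_3 = (-3, 7, 0)ᵀ.
Then v_1 = N · v_2 = (1, -2, 0)ᵀ.

Sanity check: (A − (-1)·I) v_1 = (0, 0, 0)ᵀ = 0. ✓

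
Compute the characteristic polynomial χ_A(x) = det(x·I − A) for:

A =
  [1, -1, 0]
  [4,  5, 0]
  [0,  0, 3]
x^3 - 9*x^2 + 27*x - 27

Expanding det(x·I − A) (e.g. by cofactor expansion or by noting that A is similar to its Jordan form J, which has the same characteristic polynomial as A) gives
  χ_A(x) = x^3 - 9*x^2 + 27*x - 27
which factors as (x - 3)^3. The eigenvalues (with algebraic multiplicities) are λ = 3 with multiplicity 3.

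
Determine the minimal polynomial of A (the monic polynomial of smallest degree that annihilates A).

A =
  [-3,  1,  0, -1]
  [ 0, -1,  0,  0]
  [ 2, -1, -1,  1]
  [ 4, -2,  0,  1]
x^2 + 2*x + 1

The characteristic polynomial is χ_A(x) = (x + 1)^4, so the eigenvalues are known. The minimal polynomial is
  m_A(x) = Π_λ (x − λ)^{k_λ}
where k_λ is the size of the *largest* Jordan block for λ (equivalently, the smallest k with (A − λI)^k v = 0 for every generalised eigenvector v of λ).

  λ = -1: largest Jordan block has size 2, contributing (x + 1)^2

So m_A(x) = (x + 1)^2 = x^2 + 2*x + 1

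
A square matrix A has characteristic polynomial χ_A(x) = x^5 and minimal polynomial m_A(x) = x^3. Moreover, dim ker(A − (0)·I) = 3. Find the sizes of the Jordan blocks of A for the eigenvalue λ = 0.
Block sizes for λ = 0: [3, 1, 1]

Step 1 — from the characteristic polynomial, algebraic multiplicity of λ = 0 is 5. From dim ker(A − (0)·I) = 3, there are exactly 3 Jordan blocks for λ = 0.
Step 2 — from the minimal polynomial, the factor (x − 0)^3 tells us the largest block for λ = 0 has size 3.
Step 3 — with total size 5, 3 blocks, and largest block 3, the block sizes (in nonincreasing order) are [3, 1, 1].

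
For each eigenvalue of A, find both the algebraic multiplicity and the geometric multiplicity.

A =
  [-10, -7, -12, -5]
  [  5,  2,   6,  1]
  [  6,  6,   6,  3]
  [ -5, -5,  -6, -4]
λ = -3: alg = 2, geom = 2; λ = 0: alg = 2, geom = 1

Step 1 — factor the characteristic polynomial to read off the algebraic multiplicities:
  χ_A(x) = x^2*(x + 3)^2

Step 2 — compute geometric multiplicities via the rank-nullity identity g(λ) = n − rank(A − λI):
  rank(A − (-3)·I) = 2, so dim ker(A − (-3)·I) = n − 2 = 2
  rank(A − (0)·I) = 3, so dim ker(A − (0)·I) = n − 3 = 1

Summary:
  λ = -3: algebraic multiplicity = 2, geometric multiplicity = 2
  λ = 0: algebraic multiplicity = 2, geometric multiplicity = 1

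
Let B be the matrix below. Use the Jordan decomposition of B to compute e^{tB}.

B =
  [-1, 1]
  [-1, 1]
e^{tB} =
  [1 - t, t]
  [-t, t + 1]

Strategy: write B = P · J · P⁻¹ where J is a Jordan canonical form, so e^{tB} = P · e^{tJ} · P⁻¹, and e^{tJ} can be computed block-by-block.

B has Jordan form
J =
  [0, 1]
  [0, 0]
(up to reordering of blocks).

Per-block formulas:
  For a 2×2 Jordan block J_2(0): exp(t · J_2(0)) = e^(0t)·(I + t·N), where N is the 2×2 nilpotent shift.

After assembling e^{tJ} and conjugating by P, we get:

e^{tB} =
  [1 - t, t]
  [-t, t + 1]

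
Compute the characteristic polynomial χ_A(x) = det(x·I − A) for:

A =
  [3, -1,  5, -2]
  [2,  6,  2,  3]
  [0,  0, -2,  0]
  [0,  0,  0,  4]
x^4 - 11*x^3 + 30*x^2 + 32*x - 160

Expanding det(x·I − A) (e.g. by cofactor expansion or by noting that A is similar to its Jordan form J, which has the same characteristic polynomial as A) gives
  χ_A(x) = x^4 - 11*x^3 + 30*x^2 + 32*x - 160
which factors as (x - 5)*(x - 4)^2*(x + 2). The eigenvalues (with algebraic multiplicities) are λ = -2 with multiplicity 1, λ = 4 with multiplicity 2, λ = 5 with multiplicity 1.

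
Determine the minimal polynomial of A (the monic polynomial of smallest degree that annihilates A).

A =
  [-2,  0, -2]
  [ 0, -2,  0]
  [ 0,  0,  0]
x^2 + 2*x

The characteristic polynomial is χ_A(x) = x*(x + 2)^2, so the eigenvalues are known. The minimal polynomial is
  m_A(x) = Π_λ (x − λ)^{k_λ}
where k_λ is the size of the *largest* Jordan block for λ (equivalently, the smallest k with (A − λI)^k v = 0 for every generalised eigenvector v of λ).

  λ = -2: largest Jordan block has size 1, contributing (x + 2)
  λ = 0: largest Jordan block has size 1, contributing (x − 0)

So m_A(x) = x*(x + 2) = x^2 + 2*x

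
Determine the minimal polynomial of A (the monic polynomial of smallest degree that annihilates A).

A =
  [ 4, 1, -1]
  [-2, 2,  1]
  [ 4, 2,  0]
x^3 - 6*x^2 + 12*x - 8

The characteristic polynomial is χ_A(x) = (x - 2)^3, so the eigenvalues are known. The minimal polynomial is
  m_A(x) = Π_λ (x − λ)^{k_λ}
where k_λ is the size of the *largest* Jordan block for λ (equivalently, the smallest k with (A − λI)^k v = 0 for every generalised eigenvector v of λ).

  λ = 2: largest Jordan block has size 3, contributing (x − 2)^3

So m_A(x) = (x - 2)^3 = x^3 - 6*x^2 + 12*x - 8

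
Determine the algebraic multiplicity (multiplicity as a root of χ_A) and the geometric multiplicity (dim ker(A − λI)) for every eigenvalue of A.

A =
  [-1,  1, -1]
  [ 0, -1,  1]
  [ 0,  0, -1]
λ = -1: alg = 3, geom = 1

Step 1 — factor the characteristic polynomial to read off the algebraic multiplicities:
  χ_A(x) = (x + 1)^3

Step 2 — compute geometric multiplicities via the rank-nullity identity g(λ) = n − rank(A − λI):
  rank(A − (-1)·I) = 2, so dim ker(A − (-1)·I) = n − 2 = 1

Summary:
  λ = -1: algebraic multiplicity = 3, geometric multiplicity = 1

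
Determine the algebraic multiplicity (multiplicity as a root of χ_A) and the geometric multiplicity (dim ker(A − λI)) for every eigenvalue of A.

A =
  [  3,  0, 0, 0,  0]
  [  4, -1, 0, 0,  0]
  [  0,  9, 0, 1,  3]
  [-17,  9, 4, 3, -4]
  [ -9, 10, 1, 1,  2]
λ = -1: alg = 2, geom = 1; λ = 3: alg = 3, geom = 2

Step 1 — factor the characteristic polynomial to read off the algebraic multiplicities:
  χ_A(x) = (x - 3)^3*(x + 1)^2

Step 2 — compute geometric multiplicities via the rank-nullity identity g(λ) = n − rank(A − λI):
  rank(A − (-1)·I) = 4, so dim ker(A − (-1)·I) = n − 4 = 1
  rank(A − (3)·I) = 3, so dim ker(A − (3)·I) = n − 3 = 2

Summary:
  λ = -1: algebraic multiplicity = 2, geometric multiplicity = 1
  λ = 3: algebraic multiplicity = 3, geometric multiplicity = 2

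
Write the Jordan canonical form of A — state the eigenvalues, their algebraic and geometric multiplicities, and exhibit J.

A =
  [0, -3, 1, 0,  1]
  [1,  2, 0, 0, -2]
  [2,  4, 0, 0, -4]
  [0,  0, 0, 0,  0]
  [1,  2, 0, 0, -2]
J_3(0) ⊕ J_1(0) ⊕ J_1(0)

The characteristic polynomial is
  det(x·I − A) = x^5

Eigenvalues and multiplicities (the geometric multiplicity of λ is n − rank(A − λI), which equals the number of Jordan blocks for λ):
  λ = 0: algebraic multiplicity = 5, geometric multiplicity = 3

Determining the block sizes for each eigenvalue:
  λ = 0: with am = 5 and gm = 3, the partition is not yet determined (e.g. several partitions of 5 into 3 parts exist). Let N = A − (0)·I. Computing rank(N^1) = 2, rank(N^2) = 1, rank(N^3) = 0; the number of blocks of size ≥ j is rank(N^{j−1}) − rank(N^j), giving [3, 1, 1]. So we have 1 block(s) of size 3, 2 block(s) of size 1 → block sizes [3, 1, 1]

Assembling the blocks gives a Jordan form
J =
  [0, 1, 0, 0, 0]
  [0, 0, 1, 0, 0]
  [0, 0, 0, 0, 0]
  [0, 0, 0, 0, 0]
  [0, 0, 0, 0, 0]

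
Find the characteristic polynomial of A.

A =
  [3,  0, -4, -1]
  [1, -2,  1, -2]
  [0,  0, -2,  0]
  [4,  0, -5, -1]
x^4 + 2*x^3 - 3*x^2 - 4*x + 4

Expanding det(x·I − A) (e.g. by cofactor expansion or by noting that A is similar to its Jordan form J, which has the same characteristic polynomial as A) gives
  χ_A(x) = x^4 + 2*x^3 - 3*x^2 - 4*x + 4
which factors as (x - 1)^2*(x + 2)^2. The eigenvalues (with algebraic multiplicities) are λ = -2 with multiplicity 2, λ = 1 with multiplicity 2.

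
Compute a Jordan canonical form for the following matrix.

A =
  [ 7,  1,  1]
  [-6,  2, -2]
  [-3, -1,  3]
J_2(4) ⊕ J_1(4)

The characteristic polynomial is
  det(x·I − A) = x^3 - 12*x^2 + 48*x - 64 = (x - 4)^3

Eigenvalues and multiplicities (the geometric multiplicity of λ is n − rank(A − λI), which equals the number of Jordan blocks for λ):
  λ = 4: algebraic multiplicity = 3, geometric multiplicity = 2

Determining the block sizes for each eigenvalue:
  λ = 4: 2 blocks summing to 3 forces exactly one block of size 2 and the rest size 1 → block sizes [2, 1]

Assembling the blocks gives a Jordan form
J =
  [4, 1, 0]
  [0, 4, 0]
  [0, 0, 4]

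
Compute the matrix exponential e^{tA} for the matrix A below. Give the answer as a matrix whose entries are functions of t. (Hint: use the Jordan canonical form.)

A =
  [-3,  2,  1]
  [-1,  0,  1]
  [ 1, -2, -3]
e^{tA} =
  [-t*exp(-2*t) + exp(-2*t), 2*t*exp(-2*t), t*exp(-2*t)]
  [-t*exp(-2*t), 2*t*exp(-2*t) + exp(-2*t), t*exp(-2*t)]
  [t*exp(-2*t), -2*t*exp(-2*t), -t*exp(-2*t) + exp(-2*t)]

Strategy: write A = P · J · P⁻¹ where J is a Jordan canonical form, so e^{tA} = P · e^{tJ} · P⁻¹, and e^{tJ} can be computed block-by-block.

A has Jordan form
J =
  [-2,  1,  0]
  [ 0, -2,  0]
  [ 0,  0, -2]
(up to reordering of blocks).

Per-block formulas:
  For a 1×1 block at λ = -2: exp(t · [-2]) = [e^(-2t)].
  For a 2×2 Jordan block J_2(-2): exp(t · J_2(-2)) = e^(-2t)·(I + t·N), where N is the 2×2 nilpotent shift.

After assembling e^{tJ} and conjugating by P, we get:

e^{tA} =
  [-t*exp(-2*t) + exp(-2*t), 2*t*exp(-2*t), t*exp(-2*t)]
  [-t*exp(-2*t), 2*t*exp(-2*t) + exp(-2*t), t*exp(-2*t)]
  [t*exp(-2*t), -2*t*exp(-2*t), -t*exp(-2*t) + exp(-2*t)]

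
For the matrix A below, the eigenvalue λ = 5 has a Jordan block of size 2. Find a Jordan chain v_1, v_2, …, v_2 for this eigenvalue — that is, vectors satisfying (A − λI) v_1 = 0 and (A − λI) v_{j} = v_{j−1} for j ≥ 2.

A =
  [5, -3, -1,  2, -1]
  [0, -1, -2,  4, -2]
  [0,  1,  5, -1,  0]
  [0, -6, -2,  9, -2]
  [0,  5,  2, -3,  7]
A Jordan chain for λ = 5 of length 2:
v_1 = (-3, -6, 1, -6, 5)ᵀ
v_2 = (0, 1, 0, 0, 0)ᵀ

Let N = A − (5)·I. We want v_2 with N^2 v_2 = 0 but N^1 v_2 ≠ 0; then v_{j-1} := N · v_j for j = 2, …, 2.

Pick v_2 = (0, 1, 0, 0, 0)ᵀ.
Then v_1 = N · v_2 = (-3, -6, 1, -6, 5)ᵀ.

Sanity check: (A − (5)·I) v_1 = (0, 0, 0, 0, 0)ᵀ = 0. ✓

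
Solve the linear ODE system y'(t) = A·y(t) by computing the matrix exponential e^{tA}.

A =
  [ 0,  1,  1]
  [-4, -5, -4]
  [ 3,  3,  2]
e^{tA} =
  [t*exp(-t) + exp(-t), t*exp(-t), t*exp(-t)]
  [-4*t*exp(-t), -4*t*exp(-t) + exp(-t), -4*t*exp(-t)]
  [3*t*exp(-t), 3*t*exp(-t), 3*t*exp(-t) + exp(-t)]

Strategy: write A = P · J · P⁻¹ where J is a Jordan canonical form, so e^{tA} = P · e^{tJ} · P⁻¹, and e^{tJ} can be computed block-by-block.

A has Jordan form
J =
  [-1,  1,  0]
  [ 0, -1,  0]
  [ 0,  0, -1]
(up to reordering of blocks).

Per-block formulas:
  For a 1×1 block at λ = -1: exp(t · [-1]) = [e^(-1t)].
  For a 2×2 Jordan block J_2(-1): exp(t · J_2(-1)) = e^(-1t)·(I + t·N), where N is the 2×2 nilpotent shift.

After assembling e^{tJ} and conjugating by P, we get:

e^{tA} =
  [t*exp(-t) + exp(-t), t*exp(-t), t*exp(-t)]
  [-4*t*exp(-t), -4*t*exp(-t) + exp(-t), -4*t*exp(-t)]
  [3*t*exp(-t), 3*t*exp(-t), 3*t*exp(-t) + exp(-t)]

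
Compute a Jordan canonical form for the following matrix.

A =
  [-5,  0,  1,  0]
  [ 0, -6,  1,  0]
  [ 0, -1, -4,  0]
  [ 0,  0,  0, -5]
J_3(-5) ⊕ J_1(-5)

The characteristic polynomial is
  det(x·I − A) = x^4 + 20*x^3 + 150*x^2 + 500*x + 625 = (x + 5)^4

Eigenvalues and multiplicities (the geometric multiplicity of λ is n − rank(A − λI), which equals the number of Jordan blocks for λ):
  λ = -5: algebraic multiplicity = 4, geometric multiplicity = 2

Determining the block sizes for each eigenvalue:
  λ = -5: with am = 4 and gm = 2, the partition is not yet determined (e.g. several partitions of 4 into 2 parts exist). Let N = A − (-5)·I. Computing rank(N^1) = 2, rank(N^2) = 1, rank(N^3) = 0; the number of blocks of size ≥ j is rank(N^{j−1}) − rank(N^j), giving [2, 1, 1]. So we have 1 block(s) of size 3, 1 block(s) of size 1 → block sizes [3, 1]

Assembling the blocks gives a Jordan form
J =
  [-5,  1,  0,  0]
  [ 0, -5,  1,  0]
  [ 0,  0, -5,  0]
  [ 0,  0,  0, -5]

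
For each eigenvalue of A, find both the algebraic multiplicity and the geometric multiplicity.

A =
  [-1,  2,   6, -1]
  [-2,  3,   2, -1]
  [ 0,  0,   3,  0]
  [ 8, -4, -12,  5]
λ = 1: alg = 1, geom = 1; λ = 3: alg = 3, geom = 2

Step 1 — factor the characteristic polynomial to read off the algebraic multiplicities:
  χ_A(x) = (x - 3)^3*(x - 1)

Step 2 — compute geometric multiplicities via the rank-nullity identity g(λ) = n − rank(A − λI):
  rank(A − (1)·I) = 3, so dim ker(A − (1)·I) = n − 3 = 1
  rank(A − (3)·I) = 2, so dim ker(A − (3)·I) = n − 2 = 2

Summary:
  λ = 1: algebraic multiplicity = 1, geometric multiplicity = 1
  λ = 3: algebraic multiplicity = 3, geometric multiplicity = 2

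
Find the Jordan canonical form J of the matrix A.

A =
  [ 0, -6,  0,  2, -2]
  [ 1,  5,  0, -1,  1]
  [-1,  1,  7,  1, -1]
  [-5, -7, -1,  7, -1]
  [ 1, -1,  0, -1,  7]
J_1(2) ⊕ J_3(6) ⊕ J_1(6)

The characteristic polynomial is
  det(x·I − A) = x^5 - 26*x^4 + 264*x^3 - 1296*x^2 + 3024*x - 2592 = (x - 6)^4*(x - 2)

Eigenvalues and multiplicities (the geometric multiplicity of λ is n − rank(A − λI), which equals the number of Jordan blocks for λ):
  λ = 2: algebraic multiplicity = 1, geometric multiplicity = 1
  λ = 6: algebraic multiplicity = 4, geometric multiplicity = 2

Determining the block sizes for each eigenvalue:
  λ = 2: one block (gm = 1), so the single block has size am = 1 → block sizes [1]
  λ = 6: with am = 4 and gm = 2, the partition is not yet determined (e.g. several partitions of 4 into 2 parts exist). Let N = A − (6)·I. Computing rank(N^1) = 3, rank(N^2) = 2, rank(N^3) = 1; the number of blocks of size ≥ j is rank(N^{j−1}) − rank(N^j), giving [2, 1, 1]. So we have 1 block(s) of size 3, 1 block(s) of size 1 → block sizes [3, 1]

Assembling the blocks gives a Jordan form
J =
  [2, 0, 0, 0, 0]
  [0, 6, 1, 0, 0]
  [0, 0, 6, 1, 0]
  [0, 0, 0, 6, 0]
  [0, 0, 0, 0, 6]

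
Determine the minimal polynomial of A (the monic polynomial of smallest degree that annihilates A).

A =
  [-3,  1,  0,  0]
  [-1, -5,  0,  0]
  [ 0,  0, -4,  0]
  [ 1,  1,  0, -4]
x^2 + 8*x + 16

The characteristic polynomial is χ_A(x) = (x + 4)^4, so the eigenvalues are known. The minimal polynomial is
  m_A(x) = Π_λ (x − λ)^{k_λ}
where k_λ is the size of the *largest* Jordan block for λ (equivalently, the smallest k with (A − λI)^k v = 0 for every generalised eigenvector v of λ).

  λ = -4: largest Jordan block has size 2, contributing (x + 4)^2

So m_A(x) = (x + 4)^2 = x^2 + 8*x + 16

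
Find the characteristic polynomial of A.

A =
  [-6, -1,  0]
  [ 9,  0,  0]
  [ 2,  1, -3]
x^3 + 9*x^2 + 27*x + 27

Expanding det(x·I − A) (e.g. by cofactor expansion or by noting that A is similar to its Jordan form J, which has the same characteristic polynomial as A) gives
  χ_A(x) = x^3 + 9*x^2 + 27*x + 27
which factors as (x + 3)^3. The eigenvalues (with algebraic multiplicities) are λ = -3 with multiplicity 3.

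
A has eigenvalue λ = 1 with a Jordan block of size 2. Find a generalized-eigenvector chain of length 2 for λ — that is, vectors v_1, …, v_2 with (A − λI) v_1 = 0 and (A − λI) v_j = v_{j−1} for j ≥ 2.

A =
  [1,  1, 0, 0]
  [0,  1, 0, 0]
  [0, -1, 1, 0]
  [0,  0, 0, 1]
A Jordan chain for λ = 1 of length 2:
v_1 = (1, 0, -1, 0)ᵀ
v_2 = (0, 1, 0, 0)ᵀ

Let N = A − (1)·I. We want v_2 with N^2 v_2 = 0 but N^1 v_2 ≠ 0; then v_{j-1} := N · v_j for j = 2, …, 2.

Pick v_2 = (0, 1, 0, 0)ᵀ.
Then v_1 = N · v_2 = (1, 0, -1, 0)ᵀ.

Sanity check: (A − (1)·I) v_1 = (0, 0, 0, 0)ᵀ = 0. ✓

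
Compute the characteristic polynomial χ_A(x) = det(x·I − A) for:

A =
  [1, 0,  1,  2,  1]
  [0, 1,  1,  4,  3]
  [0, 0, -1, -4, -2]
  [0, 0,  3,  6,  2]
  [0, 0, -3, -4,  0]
x^5 - 7*x^4 + 19*x^3 - 25*x^2 + 16*x - 4

Expanding det(x·I − A) (e.g. by cofactor expansion or by noting that A is similar to its Jordan form J, which has the same characteristic polynomial as A) gives
  χ_A(x) = x^5 - 7*x^4 + 19*x^3 - 25*x^2 + 16*x - 4
which factors as (x - 2)^2*(x - 1)^3. The eigenvalues (with algebraic multiplicities) are λ = 1 with multiplicity 3, λ = 2 with multiplicity 2.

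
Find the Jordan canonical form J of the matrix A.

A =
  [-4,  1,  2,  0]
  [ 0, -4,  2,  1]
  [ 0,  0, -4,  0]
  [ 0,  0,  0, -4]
J_3(-4) ⊕ J_1(-4)

The characteristic polynomial is
  det(x·I − A) = x^4 + 16*x^3 + 96*x^2 + 256*x + 256 = (x + 4)^4

Eigenvalues and multiplicities (the geometric multiplicity of λ is n − rank(A − λI), which equals the number of Jordan blocks for λ):
  λ = -4: algebraic multiplicity = 4, geometric multiplicity = 2

Determining the block sizes for each eigenvalue:
  λ = -4: with am = 4 and gm = 2, the partition is not yet determined (e.g. several partitions of 4 into 2 parts exist). Let N = A − (-4)·I. Computing rank(N^1) = 2, rank(N^2) = 1, rank(N^3) = 0; the number of blocks of size ≥ j is rank(N^{j−1}) − rank(N^j), giving [2, 1, 1]. So we have 1 block(s) of size 3, 1 block(s) of size 1 → block sizes [3, 1]

Assembling the blocks gives a Jordan form
J =
  [-4,  1,  0,  0]
  [ 0, -4,  1,  0]
  [ 0,  0, -4,  0]
  [ 0,  0,  0, -4]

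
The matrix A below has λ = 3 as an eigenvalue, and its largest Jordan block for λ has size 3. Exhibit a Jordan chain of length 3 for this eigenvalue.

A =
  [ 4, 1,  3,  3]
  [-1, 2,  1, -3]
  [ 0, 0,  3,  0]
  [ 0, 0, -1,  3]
A Jordan chain for λ = 3 of length 3:
v_1 = (1, -1, 0, 0)ᵀ
v_2 = (3, 1, 0, -1)ᵀ
v_3 = (0, 0, 1, 0)ᵀ

Let N = A − (3)·I. We want v_3 with N^3 v_3 = 0 but N^2 v_3 ≠ 0; then v_{j-1} := N · v_j for j = 3, …, 2.

Pick v_3 = (0, 0, 1, 0)ᵀ.
Then v_2 = N · v_3 = (3, 1, 0, -1)ᵀ.
Then v_1 = N · v_2 = (1, -1, 0, 0)ᵀ.

Sanity check: (A − (3)·I) v_1 = (0, 0, 0, 0)ᵀ = 0. ✓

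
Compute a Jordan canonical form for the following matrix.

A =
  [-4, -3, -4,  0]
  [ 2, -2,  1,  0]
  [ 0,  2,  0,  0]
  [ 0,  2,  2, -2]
J_3(-2) ⊕ J_1(-2)

The characteristic polynomial is
  det(x·I − A) = x^4 + 8*x^3 + 24*x^2 + 32*x + 16 = (x + 2)^4

Eigenvalues and multiplicities (the geometric multiplicity of λ is n − rank(A − λI), which equals the number of Jordan blocks for λ):
  λ = -2: algebraic multiplicity = 4, geometric multiplicity = 2

Determining the block sizes for each eigenvalue:
  λ = -2: with am = 4 and gm = 2, the partition is not yet determined (e.g. several partitions of 4 into 2 parts exist). Let N = A − (-2)·I. Computing rank(N^1) = 2, rank(N^2) = 1, rank(N^3) = 0; the number of blocks of size ≥ j is rank(N^{j−1}) − rank(N^j), giving [2, 1, 1]. So we have 1 block(s) of size 3, 1 block(s) of size 1 → block sizes [3, 1]

Assembling the blocks gives a Jordan form
J =
  [-2,  1,  0,  0]
  [ 0, -2,  1,  0]
  [ 0,  0, -2,  0]
  [ 0,  0,  0, -2]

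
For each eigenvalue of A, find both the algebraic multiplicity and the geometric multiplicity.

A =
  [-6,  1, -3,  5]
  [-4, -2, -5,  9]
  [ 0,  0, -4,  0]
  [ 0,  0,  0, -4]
λ = -4: alg = 4, geom = 2

Step 1 — factor the characteristic polynomial to read off the algebraic multiplicities:
  χ_A(x) = (x + 4)^4

Step 2 — compute geometric multiplicities via the rank-nullity identity g(λ) = n − rank(A − λI):
  rank(A − (-4)·I) = 2, so dim ker(A − (-4)·I) = n − 2 = 2

Summary:
  λ = -4: algebraic multiplicity = 4, geometric multiplicity = 2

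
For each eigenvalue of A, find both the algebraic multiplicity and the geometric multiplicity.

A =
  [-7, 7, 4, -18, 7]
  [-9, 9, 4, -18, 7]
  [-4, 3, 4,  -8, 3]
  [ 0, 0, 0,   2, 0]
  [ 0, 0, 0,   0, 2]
λ = 2: alg = 5, geom = 3

Step 1 — factor the characteristic polynomial to read off the algebraic multiplicities:
  χ_A(x) = (x - 2)^5

Step 2 — compute geometric multiplicities via the rank-nullity identity g(λ) = n − rank(A − λI):
  rank(A − (2)·I) = 2, so dim ker(A − (2)·I) = n − 2 = 3

Summary:
  λ = 2: algebraic multiplicity = 5, geometric multiplicity = 3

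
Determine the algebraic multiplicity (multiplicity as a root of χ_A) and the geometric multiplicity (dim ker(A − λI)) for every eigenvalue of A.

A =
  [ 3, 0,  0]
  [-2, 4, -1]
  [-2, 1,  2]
λ = 3: alg = 3, geom = 2

Step 1 — factor the characteristic polynomial to read off the algebraic multiplicities:
  χ_A(x) = (x - 3)^3

Step 2 — compute geometric multiplicities via the rank-nullity identity g(λ) = n − rank(A − λI):
  rank(A − (3)·I) = 1, so dim ker(A − (3)·I) = n − 1 = 2

Summary:
  λ = 3: algebraic multiplicity = 3, geometric multiplicity = 2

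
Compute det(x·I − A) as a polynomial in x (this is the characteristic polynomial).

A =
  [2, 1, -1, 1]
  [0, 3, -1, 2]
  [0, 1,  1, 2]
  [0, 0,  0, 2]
x^4 - 8*x^3 + 24*x^2 - 32*x + 16

Expanding det(x·I − A) (e.g. by cofactor expansion or by noting that A is similar to its Jordan form J, which has the same characteristic polynomial as A) gives
  χ_A(x) = x^4 - 8*x^3 + 24*x^2 - 32*x + 16
which factors as (x - 2)^4. The eigenvalues (with algebraic multiplicities) are λ = 2 with multiplicity 4.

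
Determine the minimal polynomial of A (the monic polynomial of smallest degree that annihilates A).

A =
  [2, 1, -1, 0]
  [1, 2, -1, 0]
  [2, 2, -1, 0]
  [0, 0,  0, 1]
x^2 - 2*x + 1

The characteristic polynomial is χ_A(x) = (x - 1)^4, so the eigenvalues are known. The minimal polynomial is
  m_A(x) = Π_λ (x − λ)^{k_λ}
where k_λ is the size of the *largest* Jordan block for λ (equivalently, the smallest k with (A − λI)^k v = 0 for every generalised eigenvector v of λ).

  λ = 1: largest Jordan block has size 2, contributing (x − 1)^2

So m_A(x) = (x - 1)^2 = x^2 - 2*x + 1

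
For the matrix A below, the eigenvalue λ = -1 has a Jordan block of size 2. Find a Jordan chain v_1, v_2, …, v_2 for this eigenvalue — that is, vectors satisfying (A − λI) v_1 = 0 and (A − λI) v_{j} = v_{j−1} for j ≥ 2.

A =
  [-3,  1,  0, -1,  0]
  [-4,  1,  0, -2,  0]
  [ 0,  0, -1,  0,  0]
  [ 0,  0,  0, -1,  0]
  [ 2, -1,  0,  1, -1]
A Jordan chain for λ = -1 of length 2:
v_1 = (-2, -4, 0, 0, 2)ᵀ
v_2 = (1, 0, 0, 0, 0)ᵀ

Let N = A − (-1)·I. We want v_2 with N^2 v_2 = 0 but N^1 v_2 ≠ 0; then v_{j-1} := N · v_j for j = 2, …, 2.

Pick v_2 = (1, 0, 0, 0, 0)ᵀ.
Then v_1 = N · v_2 = (-2, -4, 0, 0, 2)ᵀ.

Sanity check: (A − (-1)·I) v_1 = (0, 0, 0, 0, 0)ᵀ = 0. ✓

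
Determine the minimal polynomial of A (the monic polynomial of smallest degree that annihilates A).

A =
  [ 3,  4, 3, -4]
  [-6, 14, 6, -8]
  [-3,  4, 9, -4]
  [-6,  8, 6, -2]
x^2 - 12*x + 36

The characteristic polynomial is χ_A(x) = (x - 6)^4, so the eigenvalues are known. The minimal polynomial is
  m_A(x) = Π_λ (x − λ)^{k_λ}
where k_λ is the size of the *largest* Jordan block for λ (equivalently, the smallest k with (A − λI)^k v = 0 for every generalised eigenvector v of λ).

  λ = 6: largest Jordan block has size 2, contributing (x − 6)^2

So m_A(x) = (x - 6)^2 = x^2 - 12*x + 36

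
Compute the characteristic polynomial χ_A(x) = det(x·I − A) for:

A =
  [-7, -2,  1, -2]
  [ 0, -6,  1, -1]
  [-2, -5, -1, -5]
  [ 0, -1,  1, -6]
x^4 + 20*x^3 + 150*x^2 + 500*x + 625

Expanding det(x·I − A) (e.g. by cofactor expansion or by noting that A is similar to its Jordan form J, which has the same characteristic polynomial as A) gives
  χ_A(x) = x^4 + 20*x^3 + 150*x^2 + 500*x + 625
which factors as (x + 5)^4. The eigenvalues (with algebraic multiplicities) are λ = -5 with multiplicity 4.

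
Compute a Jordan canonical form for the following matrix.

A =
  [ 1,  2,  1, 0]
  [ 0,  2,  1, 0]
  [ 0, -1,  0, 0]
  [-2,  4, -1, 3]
J_3(1) ⊕ J_1(3)

The characteristic polynomial is
  det(x·I − A) = x^4 - 6*x^3 + 12*x^2 - 10*x + 3 = (x - 3)*(x - 1)^3

Eigenvalues and multiplicities (the geometric multiplicity of λ is n − rank(A − λI), which equals the number of Jordan blocks for λ):
  λ = 1: algebraic multiplicity = 3, geometric multiplicity = 1
  λ = 3: algebraic multiplicity = 1, geometric multiplicity = 1

Determining the block sizes for each eigenvalue:
  λ = 1: one block (gm = 1), so the single block has size am = 3 → block sizes [3]
  λ = 3: one block (gm = 1), so the single block has size am = 1 → block sizes [1]

Assembling the blocks gives a Jordan form
J =
  [1, 1, 0, 0]
  [0, 1, 1, 0]
  [0, 0, 1, 0]
  [0, 0, 0, 3]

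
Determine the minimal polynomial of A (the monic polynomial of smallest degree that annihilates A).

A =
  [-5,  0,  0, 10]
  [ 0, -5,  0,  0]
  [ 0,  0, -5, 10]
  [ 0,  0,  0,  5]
x^2 - 25

The characteristic polynomial is χ_A(x) = (x - 5)*(x + 5)^3, so the eigenvalues are known. The minimal polynomial is
  m_A(x) = Π_λ (x − λ)^{k_λ}
where k_λ is the size of the *largest* Jordan block for λ (equivalently, the smallest k with (A − λI)^k v = 0 for every generalised eigenvector v of λ).

  λ = -5: largest Jordan block has size 1, contributing (x + 5)
  λ = 5: largest Jordan block has size 1, contributing (x − 5)

So m_A(x) = (x - 5)*(x + 5) = x^2 - 25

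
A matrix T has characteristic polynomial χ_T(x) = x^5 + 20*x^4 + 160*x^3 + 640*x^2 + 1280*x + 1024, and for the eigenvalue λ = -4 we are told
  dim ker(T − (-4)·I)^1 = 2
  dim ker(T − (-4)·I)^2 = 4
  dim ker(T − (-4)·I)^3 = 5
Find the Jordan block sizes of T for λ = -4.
Block sizes for λ = -4: [3, 2]

From the dimensions of kernels of powers, the number of Jordan blocks of size at least j is d_j − d_{j−1} where d_j = dim ker(N^j) (with d_0 = 0). Computing the differences gives [2, 2, 1].
The number of blocks of size exactly k is (#blocks of size ≥ k) − (#blocks of size ≥ k + 1), so the partition is: 1 block(s) of size 2, 1 block(s) of size 3.
In nonincreasing order the block sizes are [3, 2].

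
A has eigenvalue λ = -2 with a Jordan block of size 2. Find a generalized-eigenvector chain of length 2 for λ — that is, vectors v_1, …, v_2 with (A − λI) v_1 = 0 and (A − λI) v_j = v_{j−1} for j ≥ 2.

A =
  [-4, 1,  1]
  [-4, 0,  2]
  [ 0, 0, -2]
A Jordan chain for λ = -2 of length 2:
v_1 = (-2, -4, 0)ᵀ
v_2 = (1, 0, 0)ᵀ

Let N = A − (-2)·I. We want v_2 with N^2 v_2 = 0 but N^1 v_2 ≠ 0; then v_{j-1} := N · v_j for j = 2, …, 2.

Pick v_2 = (1, 0, 0)ᵀ.
Then v_1 = N · v_2 = (-2, -4, 0)ᵀ.

Sanity check: (A − (-2)·I) v_1 = (0, 0, 0)ᵀ = 0. ✓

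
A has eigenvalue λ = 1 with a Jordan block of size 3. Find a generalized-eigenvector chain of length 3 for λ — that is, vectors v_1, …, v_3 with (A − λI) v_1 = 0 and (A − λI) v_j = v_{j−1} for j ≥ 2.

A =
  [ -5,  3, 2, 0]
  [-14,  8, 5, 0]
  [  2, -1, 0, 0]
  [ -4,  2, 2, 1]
A Jordan chain for λ = 1 of length 3:
v_1 = (-2, -4, 0, 0)ᵀ
v_2 = (-6, -14, 2, -4)ᵀ
v_3 = (1, 0, 0, 0)ᵀ

Let N = A − (1)·I. We want v_3 with N^3 v_3 = 0 but N^2 v_3 ≠ 0; then v_{j-1} := N · v_j for j = 3, …, 2.

Pick v_3 = (1, 0, 0, 0)ᵀ.
Then v_2 = N · v_3 = (-6, -14, 2, -4)ᵀ.
Then v_1 = N · v_2 = (-2, -4, 0, 0)ᵀ.

Sanity check: (A − (1)·I) v_1 = (0, 0, 0, 0)ᵀ = 0. ✓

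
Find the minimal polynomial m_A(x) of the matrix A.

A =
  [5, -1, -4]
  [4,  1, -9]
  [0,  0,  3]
x^3 - 9*x^2 + 27*x - 27

The characteristic polynomial is χ_A(x) = (x - 3)^3, so the eigenvalues are known. The minimal polynomial is
  m_A(x) = Π_λ (x − λ)^{k_λ}
where k_λ is the size of the *largest* Jordan block for λ (equivalently, the smallest k with (A − λI)^k v = 0 for every generalised eigenvector v of λ).

  λ = 3: largest Jordan block has size 3, contributing (x − 3)^3

So m_A(x) = (x - 3)^3 = x^3 - 9*x^2 + 27*x - 27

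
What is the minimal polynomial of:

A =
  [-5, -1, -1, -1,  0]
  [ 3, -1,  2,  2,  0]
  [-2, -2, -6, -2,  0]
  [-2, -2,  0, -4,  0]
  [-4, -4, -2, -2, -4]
x^3 + 12*x^2 + 48*x + 64

The characteristic polynomial is χ_A(x) = (x + 4)^5, so the eigenvalues are known. The minimal polynomial is
  m_A(x) = Π_λ (x − λ)^{k_λ}
where k_λ is the size of the *largest* Jordan block for λ (equivalently, the smallest k with (A − λI)^k v = 0 for every generalised eigenvector v of λ).

  λ = -4: largest Jordan block has size 3, contributing (x + 4)^3

So m_A(x) = (x + 4)^3 = x^3 + 12*x^2 + 48*x + 64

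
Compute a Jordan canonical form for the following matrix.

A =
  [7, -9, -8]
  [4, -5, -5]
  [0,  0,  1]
J_3(1)

The characteristic polynomial is
  det(x·I − A) = x^3 - 3*x^2 + 3*x - 1 = (x - 1)^3

Eigenvalues and multiplicities (the geometric multiplicity of λ is n − rank(A − λI), which equals the number of Jordan blocks for λ):
  λ = 1: algebraic multiplicity = 3, geometric multiplicity = 1

Determining the block sizes for each eigenvalue:
  λ = 1: one block (gm = 1), so the single block has size am = 3 → block sizes [3]

Assembling the blocks gives a Jordan form
J =
  [1, 1, 0]
  [0, 1, 1]
  [0, 0, 1]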